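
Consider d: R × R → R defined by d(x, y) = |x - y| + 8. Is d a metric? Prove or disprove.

No. d fails identity of indiscernibles (specifically d(x,x) = 0): d(-2, -2) = |-2 - (-2)| + 8 = 0 + 8 = 8 ≠ 0.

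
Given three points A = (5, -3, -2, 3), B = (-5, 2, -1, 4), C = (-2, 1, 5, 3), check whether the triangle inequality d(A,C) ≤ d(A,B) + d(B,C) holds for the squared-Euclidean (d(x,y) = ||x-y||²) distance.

d(A,B) = 10² + 5² + 1² + 1² = 127, d(B,C) = 3² + 1² + 6² + 1² = 47, d(A,C) = 7² + 4² + 7² + 0² = 114.
d(A,C) = 114 ≤ 127 + 47 = 174. Triangle inequality is satisfied.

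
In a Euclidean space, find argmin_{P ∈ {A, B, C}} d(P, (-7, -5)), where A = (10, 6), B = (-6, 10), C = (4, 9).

Distances: d(A) ≈ 20.2485, d(B) ≈ 15.0333, d(C) ≈ 17.8045. Nearest: B = (-6, 10) with distance 15.0333.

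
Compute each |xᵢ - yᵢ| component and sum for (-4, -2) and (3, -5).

Σ|x_i - y_i| = |-4 - 3| + |-2 - (-5)| = 7 + 3 = 10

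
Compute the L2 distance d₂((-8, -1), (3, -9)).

√(Σ(x_i - y_i)²) = √((-8 - 3)² + (-1 - (-9))²)
= √((-11)² + 8²) = √(121 + 64) = √185 ≈ 13.6015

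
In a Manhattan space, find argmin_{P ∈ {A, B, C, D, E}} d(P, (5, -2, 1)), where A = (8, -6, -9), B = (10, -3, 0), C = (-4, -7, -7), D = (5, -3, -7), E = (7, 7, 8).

Distances: d(A) = 17, d(B) = 7, d(C) = 22, d(D) = 9, d(E) = 18. Nearest: B = (10, -3, 0) with distance 7.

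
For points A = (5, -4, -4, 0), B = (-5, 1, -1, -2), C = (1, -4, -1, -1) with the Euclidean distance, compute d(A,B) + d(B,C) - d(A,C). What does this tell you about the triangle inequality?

d(A,B) = √(10² + 5² + 3² + 2²) = √138 ≈ 11.7473, d(B,C) = √(6² + 5² + 0² + 1²) = √62 ≈ 7.874, d(A,C) = √(4² + 0² + 3² + 1²) = √26 ≈ 5.099.
d(A,B) + d(B,C) - d(A,C) = 11.7473 + 7.874 - 5.099 = 19.6213 - 5.099 = 14.5223 (to 4 decimal places). This is ≥ 0, so the triangle inequality holds for these points.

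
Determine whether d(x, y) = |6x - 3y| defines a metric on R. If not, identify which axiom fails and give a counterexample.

No. d fails symmetry: d(6, 7) = |6·6 - 3·7| = |15| = 15, but d(7, 6) = |6·7 - 3·6| = |24| = 24. Since 15 ≠ 24, d(x,y) ≠ d(y,x) in general.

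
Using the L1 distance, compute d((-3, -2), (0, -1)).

Σ|x_i - y_i| = |-3 - 0| + |-2 - (-1)| = 3 + 1 = 4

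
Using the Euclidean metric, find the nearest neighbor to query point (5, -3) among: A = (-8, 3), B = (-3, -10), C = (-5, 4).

Distances: d(A) ≈ 14.3178, d(B) ≈ 10.6301, d(C) ≈ 12.2066. Nearest: B = (-3, -10) with distance 10.6301.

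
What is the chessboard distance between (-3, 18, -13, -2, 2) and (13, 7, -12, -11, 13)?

max(|x_i - y_i|) = max(|-3 - 13|, |18 - 7|, |-13 - (-12)|, |-2 - (-11)|, |2 - 13|) = max(16, 11, 1, 9, 11) = 16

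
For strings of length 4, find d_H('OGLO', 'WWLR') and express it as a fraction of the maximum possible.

Differing positions: 1, 2, 4. Hamming distance = 3. The maximum possible Hamming distance for length-4 strings is 4, so d_H/4 = 3/4 = 0.75.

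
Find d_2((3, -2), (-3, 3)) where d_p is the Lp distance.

(Σ|x_i - y_i|^2)^(1/2) = (|3 - (-3)|^2 + |-2 - 3|^2)^(1/2)
= (6^2 + 5^2)^(1/2) = (36 + 25)^(1/2) = (61)^(1/2) ≈ 7.8102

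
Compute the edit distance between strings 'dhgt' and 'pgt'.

Let D[i][j] be the edit distance between the first i characters of 'dhgt' and the first j characters of 'pgt', with D[i][0] = i, D[0][j] = j, and D[i][j] = D[i-1][j-1] if the characters match, else 1 + min(D[i-1][j], D[i][j-1], D[i-1][j-1]). Filling the table (rows: prefixes of 'dhgt', columns: prefixes of 'pgt'):
     ε  p  g  t
  ε  0  1  2  3
  d  1  1  2  3
  h  2  2  2  3
  g  3  3  2  3
  t  4  4  3  2
The bottom-right entry gives D[4][3] = 2, so no sequence of fewer than 2 edits works. Backtracking through the table gives one optimal edit sequence (2 edits):
  dhgt → hgt (del d @1)
  hgt → pgt (sub h→p @1)
Edit distance = 2.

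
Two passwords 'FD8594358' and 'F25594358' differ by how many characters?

Differing positions: 2, 3. Hamming distance = 2.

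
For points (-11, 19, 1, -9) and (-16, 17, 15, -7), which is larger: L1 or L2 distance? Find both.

L1 = |-11 - (-16)| + |19 - 17| + |1 - 15| + |-9 - (-7)| = 5 + 2 + 14 + 2 = 23
L2 = √(5² + 2² + 14² + 2²) = √229 ≈ 15.1327
L1 ≥ L2 always (equality iff movement is along one axis); L1 > L2 here.
Ratio L1/L2 = 23/√229 ≈ 1.5199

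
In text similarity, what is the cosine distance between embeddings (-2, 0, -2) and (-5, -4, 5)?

With u = (-2, 0, -2), v = (-5, -4, 5):
u·v = (-2)·(-5) + 0·(-4) + (-2)·5 = 10 + 0 + (-10) = 0.
|u| = √((-2)² + 0² + (-2)²) = √8, |v| = √((-5)² + (-4)² + 5²) = √66, so |u||v| = √(8·66) = √528.
cos θ = (u·v)/(|u||v|) = 0/√528 = 0
Cosine distance = 1 - cos θ = 1 - 0 = 1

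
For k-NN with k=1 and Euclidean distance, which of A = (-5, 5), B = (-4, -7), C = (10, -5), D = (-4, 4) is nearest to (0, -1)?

Distances: d(A) ≈ 7.8102, d(B) ≈ 7.2111, d(C) ≈ 10.7703, d(D) ≈ 6.4031. Nearest: D = (-4, 4) with distance 6.4031.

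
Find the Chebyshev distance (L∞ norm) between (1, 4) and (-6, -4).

max(|x_i - y_i|) = max(|1 - (-6)|, |4 - (-4)|) = max(7, 8) = 8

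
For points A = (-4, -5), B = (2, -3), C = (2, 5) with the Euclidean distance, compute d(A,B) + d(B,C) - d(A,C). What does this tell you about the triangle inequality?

d(A,B) = √(6² + 2²) = √40 ≈ 6.3246, d(B,C) = √(0² + 8²) = √64 = 8, d(A,C) = √(6² + 10²) = √136 ≈ 11.6619.
d(A,B) + d(B,C) - d(A,C) = 6.3246 + 8 - 11.6619 = 14.3246 - 11.6619 = 2.6627 (to 4 decimal places). This is ≥ 0, so the triangle inequality holds for these points.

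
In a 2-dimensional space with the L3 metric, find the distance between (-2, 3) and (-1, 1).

(Σ|x_i - y_i|^3)^(1/3) = (|-2 - (-1)|^3 + |3 - 1|^3)^(1/3)
= (1^3 + 2^3)^(1/3) = (1 + 8)^(1/3) = (9)^(1/3) ≈ 2.0801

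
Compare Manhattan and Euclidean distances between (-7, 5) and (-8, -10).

L1 = |-7 - (-8)| + |5 - (-10)| = 1 + 15 = 16
L2 = √(1² + 15²) = √226 ≈ 15.0333
L1 ≥ L2 always (equality iff movement is along one axis); L1 > L2 here.
Ratio L1/L2 = 16/√226 ≈ 1.0643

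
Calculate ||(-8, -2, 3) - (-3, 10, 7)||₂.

√(Σ(x_i - y_i)²) = √((-8 - (-3))² + (-2 - 10)² + (3 - 7)²)
= √((-5)² + (-12)² + (-4)²) = √(25 + 144 + 16) = √185 ≈ 13.6015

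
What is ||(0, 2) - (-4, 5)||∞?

max(|x_i - y_i|) = max(|0 - (-4)|, |2 - 5|) = max(4, 3) = 4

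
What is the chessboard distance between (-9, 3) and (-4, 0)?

max(|x_i - y_i|) = max(|-9 - (-4)|, |3 - 0|) = max(5, 3) = 5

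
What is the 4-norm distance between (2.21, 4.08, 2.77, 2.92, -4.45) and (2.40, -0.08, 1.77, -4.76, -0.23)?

(Σ|x_i - y_i|^4)^(1/4) = (|2.21 - 2.4|^4 + |4.08 - (-0.08)|^4 + |2.77 - 1.77|^4 + |2.92 - (-4.76)|^4 + |-4.45 - (-0.23)|^4)^(1/4)
= (0.19^4 + 4.16^4 + 1^4 + 7.68^4 + 4.22^4)^(1/4) ≈ (0.0013 + 299.4838 + 1 + 3478.9235 + 317.1391)^(1/4) = (4096.5477)^(1/4) ≈ 8.0003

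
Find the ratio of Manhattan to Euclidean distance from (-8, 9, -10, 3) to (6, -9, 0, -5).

L1 = |-8 - 6| + |9 - (-9)| + |-10 - 0| + |3 - (-5)| = 14 + 18 + 10 + 8 = 50
L2 = √(14² + 18² + 10² + 8²) = √684 ≈ 26.1534
L1 ≥ L2 always (equality iff movement is along one axis); L1 > L2 here.
Ratio L1/L2 = 50/√684 ≈ 1.9118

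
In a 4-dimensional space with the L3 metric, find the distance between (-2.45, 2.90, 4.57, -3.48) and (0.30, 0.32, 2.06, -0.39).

(Σ|x_i - y_i|^3)^(1/3) = (|-2.45 - 0.3|^3 + |2.9 - 0.32|^3 + |4.57 - 2.06|^3 + |-3.48 - (-0.39)|^3)^(1/3)
= (2.75^3 + 2.58^3 + 2.51^3 + 3.09^3)^(1/3) ≈ (20.7969 + 17.1735 + 15.8133 + 29.5036)^(1/3) = (83.2873)^(1/3) ≈ 4.3671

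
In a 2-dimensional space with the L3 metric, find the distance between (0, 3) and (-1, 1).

(Σ|x_i - y_i|^3)^(1/3) = (|0 - (-1)|^3 + |3 - 1|^3)^(1/3)
= (1^3 + 2^3)^(1/3) = (1 + 8)^(1/3) = (9)^(1/3) ≈ 2.0801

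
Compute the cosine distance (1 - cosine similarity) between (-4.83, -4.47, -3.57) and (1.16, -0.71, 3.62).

With u = (-4.83, -4.47, -3.57), v = (1.16, -0.71, 3.62):
u·v = (-4.83)·1.16 + (-4.47)·(-0.71) + (-3.57)·3.62 = (-5.6028) + 3.1737 + (-12.9234) = -15.3525.
|u| = √((-4.83)² + (-4.47)² + (-3.57)²) = √(23.3289 + 19.9809 + 12.7449) = √56.0547, |v| = √(1.16² + (-0.71)² + 3.62²) = √(1.3456 + 0.5041 + 13.1044) = √14.9541.
cos θ = (u·v)/(|u||v|) = -15.3525/(√56.0547·√14.9541) ≈ -0.5303
Cosine distance = 1 - cos θ ≈ 1 - (-0.5303) = 1.5303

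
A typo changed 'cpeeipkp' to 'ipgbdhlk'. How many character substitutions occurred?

Differing positions: 1, 3, 4, 5, 6, 7, 8. Hamming distance = 7.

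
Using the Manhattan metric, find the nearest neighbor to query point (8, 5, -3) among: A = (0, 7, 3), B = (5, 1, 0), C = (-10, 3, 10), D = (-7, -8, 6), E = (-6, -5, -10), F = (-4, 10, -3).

Distances: d(A) = 16, d(B) = 10, d(C) = 33, d(D) = 37, d(E) = 31, d(F) = 17. Nearest: B = (5, 1, 0) with distance 10.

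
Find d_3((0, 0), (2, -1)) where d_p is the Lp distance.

(Σ|x_i - y_i|^3)^(1/3) = (|0 - 2|^3 + |0 - (-1)|^3)^(1/3)
= (2^3 + 1^3)^(1/3) = (8 + 1)^(1/3) = (9)^(1/3) ≈ 2.0801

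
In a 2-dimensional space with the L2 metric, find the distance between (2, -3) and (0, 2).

(Σ|x_i - y_i|^2)^(1/2) = (|2 - 0|^2 + |-3 - 2|^2)^(1/2)
= (2^2 + 5^2)^(1/2) = (4 + 25)^(1/2) = (29)^(1/2) ≈ 5.3852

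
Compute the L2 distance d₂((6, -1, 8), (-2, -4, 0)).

√(Σ(x_i - y_i)²) = √((6 - (-2))² + (-1 - (-4))² + (8 - 0)²)
= √(8² + 3² + 8²) = √(64 + 9 + 64) = √137 ≈ 11.7047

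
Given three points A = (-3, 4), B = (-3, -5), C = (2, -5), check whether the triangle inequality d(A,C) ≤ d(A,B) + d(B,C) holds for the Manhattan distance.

d(A,B) = 0 + 9 = 9, d(B,C) = 5 + 0 = 5, d(A,C) = 5 + 9 = 14.
d(A,C) = 14 ≤ 9 + 5 = 14. Triangle inequality is satisfied.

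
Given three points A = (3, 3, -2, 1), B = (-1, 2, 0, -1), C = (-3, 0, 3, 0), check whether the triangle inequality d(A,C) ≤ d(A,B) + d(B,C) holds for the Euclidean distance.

d(A,B) = √(4² + 1² + 2² + 2²) = √25 = 5, d(B,C) = √(2² + 2² + 3² + 1²) = √18 ≈ 4.2426, d(A,C) = √(6² + 3² + 5² + 1²) = √71 ≈ 8.4261.
d(A,C) ≈ 8.4261 ≤ 5 + 4.2426 = 9.2426. Triangle inequality is satisfied.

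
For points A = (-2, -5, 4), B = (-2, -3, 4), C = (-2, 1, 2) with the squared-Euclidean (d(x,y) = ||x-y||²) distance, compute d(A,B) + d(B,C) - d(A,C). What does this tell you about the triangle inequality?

d(A,B) = 0² + 2² + 0² = 4, d(B,C) = 0² + 4² + 2² = 20, d(A,C) = 0² + 6² + 2² = 40.
d(A,B) + d(B,C) - d(A,C) = 4 + 20 - 40 = 24 - 40 = -16. This is < 0, so the triangle inequality FAILS for these points (squared-Euclidean is not a metric).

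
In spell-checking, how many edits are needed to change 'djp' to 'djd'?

Let D[i][j] be the edit distance between the first i characters of 'djp' and the first j characters of 'djd', with D[i][0] = i, D[0][j] = j, and D[i][j] = D[i-1][j-1] if the characters match, else 1 + min(D[i-1][j], D[i][j-1], D[i-1][j-1]). Filling the table (rows: prefixes of 'djp', columns: prefixes of 'djd'):
     ε  d  j  d
  ε  0  1  2  3
  d  1  0  1  2
  j  2  1  0  1
  p  3  2  1  1
The bottom-right entry gives D[3][3] = 1, so no sequence of fewer than 1 edit works. Backtracking through the table gives one optimal edit sequence (1 edit):
  djp → djd (sub p→d @3)
Edit distance = 1.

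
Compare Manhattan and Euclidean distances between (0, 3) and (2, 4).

L1 = |0 - 2| + |3 - 4| = 2 + 1 = 3
L2 = √(2² + 1²) = √5 ≈ 2.2361
L1 ≥ L2 always (equality iff movement is along one axis); L1 > L2 here.
Ratio L1/L2 = 3/√5 ≈ 1.3416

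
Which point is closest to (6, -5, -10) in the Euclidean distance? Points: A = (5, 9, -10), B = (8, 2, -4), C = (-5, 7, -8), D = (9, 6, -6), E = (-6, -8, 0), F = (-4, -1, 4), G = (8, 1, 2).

Distances: d(A) ≈ 14.0357, d(B) ≈ 9.434, d(C) ≈ 16.4012, d(D) ≈ 12.083, d(E) ≈ 15.906, d(F) ≈ 17.6635, d(G) ≈ 13.5647. Nearest: B = (8, 2, -4) with distance 9.434.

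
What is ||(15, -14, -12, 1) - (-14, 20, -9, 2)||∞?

max(|x_i - y_i|) = max(|15 - (-14)|, |-14 - 20|, |-12 - (-9)|, |1 - 2|) = max(29, 34, 3, 1) = 34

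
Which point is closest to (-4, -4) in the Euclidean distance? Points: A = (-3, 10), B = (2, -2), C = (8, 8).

Distances: d(A) ≈ 14.0357, d(B) ≈ 6.3246, d(C) ≈ 16.9706. Nearest: B = (2, -2) with distance 6.3246.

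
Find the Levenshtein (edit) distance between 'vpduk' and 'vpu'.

Let D[i][j] be the edit distance between the first i characters of 'vpduk' and the first j characters of 'vpu', with D[i][0] = i, D[0][j] = j, and D[i][j] = D[i-1][j-1] if the characters match, else 1 + min(D[i-1][j], D[i][j-1], D[i-1][j-1]). Filling the table (rows: prefixes of 'vpduk', columns: prefixes of 'vpu'):
     ε  v  p  u
  ε  0  1  2  3
  v  1  0  1  2
  p  2  1  0  1
  d  3  2  1  1
  u  4  3  2  1
  k  5  4  3  2
The bottom-right entry gives D[5][3] = 2, so no sequence of fewer than 2 edits works. Backtracking through the table gives one optimal edit sequence (2 edits):
  vpduk → vpuk (del d @3)
  vpuk → vpu (del k @4)
Edit distance = 2.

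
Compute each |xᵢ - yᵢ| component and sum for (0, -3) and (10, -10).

Σ|x_i - y_i| = |0 - 10| + |-3 - (-10)| = 10 + 7 = 17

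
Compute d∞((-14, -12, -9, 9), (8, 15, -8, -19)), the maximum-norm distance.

max(|x_i - y_i|) = max(|-14 - 8|, |-12 - 15|, |-9 - (-8)|, |9 - (-19)|) = max(22, 27, 1, 28) = 28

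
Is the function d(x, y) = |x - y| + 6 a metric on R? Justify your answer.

No. d fails identity of indiscernibles (specifically d(x,x) = 0): d(6, 6) = |6 - 6| + 6 = 0 + 6 = 6 ≠ 0.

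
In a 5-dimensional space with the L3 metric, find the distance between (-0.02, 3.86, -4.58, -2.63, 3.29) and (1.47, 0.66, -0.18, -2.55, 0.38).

(Σ|x_i - y_i|^3)^(1/3) = (|-0.02 - 1.47|^3 + |3.86 - 0.66|^3 + |-4.58 - (-0.18)|^3 + |-2.63 - (-2.55)|^3 + |3.29 - 0.38|^3)^(1/3)
= (1.49^3 + 3.2^3 + 4.4^3 + 0.08^3 + 2.91^3)^(1/3) ≈ (3.3079 + 32.768 + 85.184 + 0.0005 + 24.6422)^(1/3) = (145.9026)^(1/3) ≈ 5.2645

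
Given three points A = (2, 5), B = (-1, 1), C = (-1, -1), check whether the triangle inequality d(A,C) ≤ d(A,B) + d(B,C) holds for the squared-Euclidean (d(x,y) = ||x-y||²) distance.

d(A,B) = 3² + 4² = 25, d(B,C) = 0² + 2² = 4, d(A,C) = 3² + 6² = 45.
d(A,C) = 45 > 25 + 4 = 29. Triangle inequality is VIOLATED. (Squared-Euclidean is not a metric — this is a counterexample.)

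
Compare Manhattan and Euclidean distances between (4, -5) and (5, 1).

L1 = |4 - 5| + |-5 - 1| = 1 + 6 = 7
L2 = √(1² + 6²) = √37 ≈ 6.0828
L1 ≥ L2 always (equality iff movement is along one axis); L1 > L2 here.
Ratio L1/L2 = 7/√37 ≈ 1.1508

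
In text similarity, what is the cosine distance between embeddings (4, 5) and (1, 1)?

With u = (4, 5), v = (1, 1):
u·v = 4·1 + 5·1 = 4 + 5 = 9.
|u| = √(4² + 5²) = √41, |v| = √(1² + 1²) = √2, so |u||v| = √(41·2) = √82.
cos θ = (u·v)/(|u||v|) = 9/√82 ≈ 0.9939
Cosine distance = 1 - cos θ ≈ 1 - 0.9939 = 0.0061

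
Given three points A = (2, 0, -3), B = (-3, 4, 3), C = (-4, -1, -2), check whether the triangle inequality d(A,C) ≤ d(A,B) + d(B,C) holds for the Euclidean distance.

d(A,B) = √(5² + 4² + 6²) = √77 ≈ 8.775, d(B,C) = √(1² + 5² + 5²) = √51 ≈ 7.1414, d(A,C) = √(6² + 1² + 1²) = √38 ≈ 6.1644.
d(A,C) ≈ 6.1644 ≤ 8.775 + 7.1414 = 15.9164. Triangle inequality is satisfied.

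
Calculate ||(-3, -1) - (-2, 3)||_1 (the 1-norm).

Σ|x_i - y_i| = |-3 - (-2)| + |-1 - 3| = 1 + 4 = 5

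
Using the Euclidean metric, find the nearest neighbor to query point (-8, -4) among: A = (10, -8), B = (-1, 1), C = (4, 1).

Distances: d(A) ≈ 18.4391, d(B) ≈ 8.6023, d(C) = 13. Nearest: B = (-1, 1) with distance 8.6023.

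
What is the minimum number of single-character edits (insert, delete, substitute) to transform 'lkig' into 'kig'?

Let D[i][j] be the edit distance between the first i characters of 'lkig' and the first j characters of 'kig', with D[i][0] = i, D[0][j] = j, and D[i][j] = D[i-1][j-1] if the characters match, else 1 + min(D[i-1][j], D[i][j-1], D[i-1][j-1]). Filling the table (rows: prefixes of 'lkig', columns: prefixes of 'kig'):
     ε  k  i  g
  ε  0  1  2  3
  l  1  1  2  3
  k  2  1  2  3
  i  3  2  1  2
  g  4  3  2  1
The bottom-right entry gives D[4][3] = 1, so no sequence of fewer than 1 edit works. Backtracking through the table gives one optimal edit sequence (1 edit):
  lkig → kig (del l @1)
Edit distance = 1.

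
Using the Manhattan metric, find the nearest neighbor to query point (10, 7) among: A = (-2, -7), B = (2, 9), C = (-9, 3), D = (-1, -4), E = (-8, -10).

Distances: d(A) = 26, d(B) = 10, d(C) = 23, d(D) = 22, d(E) = 35. Nearest: B = (2, 9) with distance 10.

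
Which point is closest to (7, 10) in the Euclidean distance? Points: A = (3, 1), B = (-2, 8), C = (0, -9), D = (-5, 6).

Distances: d(A) ≈ 9.8489, d(B) ≈ 9.2195, d(C) ≈ 20.2485, d(D) ≈ 12.6491. Nearest: B = (-2, 8) with distance 9.2195.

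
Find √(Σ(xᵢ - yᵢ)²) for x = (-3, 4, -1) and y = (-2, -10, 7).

√(Σ(x_i - y_i)²) = √((-3 - (-2))² + (4 - (-10))² + (-1 - 7)²)
= √((-1)² + 14² + (-8)²) = √(1 + 196 + 64) = √261 ≈ 16.1555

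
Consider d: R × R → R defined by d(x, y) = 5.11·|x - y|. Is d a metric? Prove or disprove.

Yes. Since |x - y| is a metric on R and 5.11 > 0, the positive scalar multiple 5.11·|x - y| is also a metric: scaling by a positive constant preserves non-negativity, identity (d=0 ⟺ |x-y|=0 ⟺ x=y), symmetry, and the triangle inequality.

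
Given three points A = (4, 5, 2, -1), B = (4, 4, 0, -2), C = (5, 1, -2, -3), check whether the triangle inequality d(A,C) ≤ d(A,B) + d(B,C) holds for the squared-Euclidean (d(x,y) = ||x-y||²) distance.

d(A,B) = 0² + 1² + 2² + 1² = 6, d(B,C) = 1² + 3² + 2² + 1² = 15, d(A,C) = 1² + 4² + 4² + 2² = 37.
d(A,C) = 37 > 6 + 15 = 21. Triangle inequality is VIOLATED. (Squared-Euclidean is not a metric — this is a counterexample.)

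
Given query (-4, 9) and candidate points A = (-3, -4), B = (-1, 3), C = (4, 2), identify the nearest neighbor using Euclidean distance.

Distances: d(A) ≈ 13.0384, d(B) ≈ 6.7082, d(C) ≈ 10.6301. Nearest: B = (-1, 3) with distance 6.7082.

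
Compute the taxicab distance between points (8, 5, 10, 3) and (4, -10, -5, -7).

Σ|x_i - y_i| = |8 - 4| + |5 - (-10)| + |10 - (-5)| + |3 - (-7)| = 4 + 15 + 15 + 10 = 44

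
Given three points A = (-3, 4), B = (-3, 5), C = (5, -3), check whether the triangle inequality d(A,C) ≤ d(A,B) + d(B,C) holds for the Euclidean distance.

d(A,B) = √(0² + 1²) = √1 = 1, d(B,C) = √(8² + 8²) = √128 ≈ 11.3137, d(A,C) = √(8² + 7²) = √113 ≈ 10.6301.
d(A,C) ≈ 10.6301 ≤ 1 + 11.3137 = 12.3137. Triangle inequality is satisfied.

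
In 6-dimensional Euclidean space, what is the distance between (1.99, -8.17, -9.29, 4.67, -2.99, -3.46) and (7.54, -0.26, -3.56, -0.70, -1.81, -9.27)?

√(Σ(x_i - y_i)²) = √((1.99 - 7.54)² + (-8.17 - (-0.26))² + (-9.29 - (-3.56))² + (4.67 - (-0.7))² + (-2.99 - (-1.81))² + (-3.46 - (-9.27))²)
= √((-5.55)² + (-7.91)² + (-5.73)² + 5.37² + (-1.18)² + 5.81²) = √(30.8025 + 62.5681 + 32.8329 + 28.8369 + 1.3924 + 33.7561) = √190.1889 ≈ 13.7909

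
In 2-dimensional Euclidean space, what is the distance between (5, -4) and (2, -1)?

√(Σ(x_i - y_i)²) = √((5 - 2)² + (-4 - (-1))²)
= √(3² + (-3)²) = √(9 + 9) = √18 ≈ 4.2426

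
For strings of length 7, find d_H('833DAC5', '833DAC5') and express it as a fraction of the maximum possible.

Differing positions: none. Hamming distance = 0. The maximum possible Hamming distance for length-7 strings is 7, so d_H/7 = 0/7 = 0.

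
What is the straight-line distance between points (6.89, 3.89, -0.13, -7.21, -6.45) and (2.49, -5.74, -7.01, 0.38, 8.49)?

√(Σ(x_i - y_i)²) = √((6.89 - 2.49)² + (3.89 - (-5.74))² + (-0.13 - (-7.01))² + (-7.21 - 0.38)² + (-6.45 - 8.49)²)
= √(4.4² + 9.63² + 6.88² + (-7.59)² + (-14.94)²) = √(19.36 + 92.7369 + 47.3344 + 57.6081 + 223.2036) = √440.243 ≈ 20.982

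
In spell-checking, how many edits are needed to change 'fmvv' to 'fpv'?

Let D[i][j] be the edit distance between the first i characters of 'fmvv' and the first j characters of 'fpv', with D[i][0] = i, D[0][j] = j, and D[i][j] = D[i-1][j-1] if the characters match, else 1 + min(D[i-1][j], D[i][j-1], D[i-1][j-1]). Filling the table (rows: prefixes of 'fmvv', columns: prefixes of 'fpv'):
     ε  f  p  v
  ε  0  1  2  3
  f  1  0  1  2
  m  2  1  1  2
  v  3  2  2  1
  v  4  3  3  2
The bottom-right entry gives D[4][3] = 2, so no sequence of fewer than 2 edits works. Backtracking through the table gives one optimal edit sequence (2 edits):
  fmvv → fvv (del m @2)
  fvv → fpv (sub v→p @2)
Edit distance = 2.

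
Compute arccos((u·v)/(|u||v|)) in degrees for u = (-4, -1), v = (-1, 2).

With u = (-4, -1), v = (-1, 2):
u·v = (-4)·(-1) + (-1)·2 = 4 + (-2) = 2.
|u| = √((-4)² + (-1)²) = √17, |v| = √((-1)² + 2²) = √5, so |u||v| = √(17·5) = √85.
cos θ = (u·v)/(|u||v|) = 2/√85 ≈ 0.21693
θ = arccos(0.21693) ≈ 77.47°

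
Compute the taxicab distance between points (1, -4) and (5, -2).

Σ|x_i - y_i| = |1 - 5| + |-4 - (-2)| = 4 + 2 = 6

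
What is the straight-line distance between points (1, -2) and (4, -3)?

√(Σ(x_i - y_i)²) = √((1 - 4)² + (-2 - (-3))²)
= √((-3)² + 1²) = √(9 + 1) = √10 ≈ 3.1623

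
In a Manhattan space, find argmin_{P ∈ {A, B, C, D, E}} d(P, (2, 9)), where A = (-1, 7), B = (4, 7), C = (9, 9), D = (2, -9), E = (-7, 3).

Distances: d(A) = 5, d(B) = 4, d(C) = 7, d(D) = 18, d(E) = 15. Nearest: B = (4, 7) with distance 4.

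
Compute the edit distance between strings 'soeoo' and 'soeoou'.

Let D[i][j] be the edit distance between the first i characters of 'soeoo' and the first j characters of 'soeoou', with D[i][0] = i, D[0][j] = j, and D[i][j] = D[i-1][j-1] if the characters match, else 1 + min(D[i-1][j], D[i][j-1], D[i-1][j-1]). Filling the table (rows: prefixes of 'soeoo', columns: prefixes of 'soeoou'):
     ε  s  o  e  o  o  u
  ε  0  1  2  3  4  5  6
  s  1  0  1  2  3  4  5
  o  2  1  0  1  2  3  4
  e  3  2  1  0  1  2  3
  o  4  3  2  1  0  1  2
  o  5  4  3  2  1  0  1
The bottom-right entry gives D[5][6] = 1, so no sequence of fewer than 1 edit works. Backtracking through the table gives one optimal edit sequence (1 edit):
  soeoo → soeoou (ins u @6)
Edit distance = 1.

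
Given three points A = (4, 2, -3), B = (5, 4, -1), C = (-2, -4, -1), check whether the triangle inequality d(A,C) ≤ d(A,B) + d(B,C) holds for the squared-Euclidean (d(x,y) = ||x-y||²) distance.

d(A,B) = 1² + 2² + 2² = 9, d(B,C) = 7² + 8² + 0² = 113, d(A,C) = 6² + 6² + 2² = 76.
d(A,C) = 76 ≤ 9 + 113 = 122. Triangle inequality is satisfied.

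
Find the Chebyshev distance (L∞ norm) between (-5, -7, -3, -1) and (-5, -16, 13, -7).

max(|x_i - y_i|) = max(|-5 - (-5)|, |-7 - (-16)|, |-3 - 13|, |-1 - (-7)|) = max(0, 9, 16, 6) = 16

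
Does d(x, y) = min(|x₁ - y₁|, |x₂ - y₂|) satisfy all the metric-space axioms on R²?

No. d fails identity of indiscernibles: take x = (3, 0) and y = (3, 8). Then d(x,y) = min(|3 - 3|, |0 - 8|) = min(0, 8) = 0, yet x ≠ y.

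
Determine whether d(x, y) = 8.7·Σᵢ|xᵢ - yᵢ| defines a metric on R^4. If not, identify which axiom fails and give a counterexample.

Yes. The L1 (Manhattan) norm induces a metric on R^4, and multiplying a metric by a positive constant 8.7 > 0 preserves all four axioms: non-negativity (8.7·||x-y|| ≥ 0), identity (8.7·||x-y|| = 0 ⟺ ||x-y|| = 0 ⟺ x = y), symmetry (||x-y|| = ||y-x||), and the triangle inequality (8.7·||x-z|| ≤ 8.7·||x-y|| + 8.7·||y-z||). So d is a metric.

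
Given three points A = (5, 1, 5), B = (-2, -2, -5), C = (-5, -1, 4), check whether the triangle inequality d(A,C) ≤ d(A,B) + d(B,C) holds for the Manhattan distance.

d(A,B) = 7 + 3 + 10 = 20, d(B,C) = 3 + 1 + 9 = 13, d(A,C) = 10 + 2 + 1 = 13.
d(A,C) = 13 ≤ 20 + 13 = 33. Triangle inequality is satisfied.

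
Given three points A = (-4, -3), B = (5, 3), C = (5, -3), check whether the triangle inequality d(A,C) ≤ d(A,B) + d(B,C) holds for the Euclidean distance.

d(A,B) = √(9² + 6²) = √117 ≈ 10.8167, d(B,C) = √(0² + 6²) = √36 = 6, d(A,C) = √(9² + 0²) = √81 = 9.
d(A,C) = 9 ≤ 10.8167 + 6 = 16.8167. Triangle inequality is satisfied.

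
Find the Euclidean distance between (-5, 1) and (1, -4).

√(Σ(x_i - y_i)²) = √((-5 - 1)² + (1 - (-4))²)
= √((-6)² + 5²) = √(36 + 25) = √61 ≈ 7.8102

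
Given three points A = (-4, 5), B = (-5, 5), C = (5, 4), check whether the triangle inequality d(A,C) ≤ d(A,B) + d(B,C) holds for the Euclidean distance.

d(A,B) = √(1² + 0²) = √1 = 1, d(B,C) = √(10² + 1²) = √101 ≈ 10.0499, d(A,C) = √(9² + 1²) = √82 ≈ 9.0554.
d(A,C) ≈ 9.0554 ≤ 1 + 10.0499 = 11.0499. Triangle inequality is satisfied.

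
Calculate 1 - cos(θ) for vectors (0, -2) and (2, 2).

With u = (0, -2), v = (2, 2):
u·v = 0·2 + (-2)·2 = 0 + (-4) = -4.
|u| = √(0² + (-2)²) = √4, |v| = √(2² + 2²) = √8, so |u||v| = √(4·8) = √32.
cos θ = (u·v)/(|u||v|) = -4/√32 ≈ -0.7071
Cosine distance = 1 - cos θ ≈ 1 - (-0.7071) = 1.7071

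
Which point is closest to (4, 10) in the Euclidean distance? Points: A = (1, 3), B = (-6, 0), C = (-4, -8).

Distances: d(A) ≈ 7.6158, d(B) ≈ 14.1421, d(C) ≈ 19.6977. Nearest: A = (1, 3) with distance 7.6158.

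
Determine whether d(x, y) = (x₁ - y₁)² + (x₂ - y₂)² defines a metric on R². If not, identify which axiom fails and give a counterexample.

No. The squared Euclidean distance fails the triangle inequality. Counterexample: x = (0, 0), y = (5, 4), z = (10, 8). d(x,z) = 10² + 8² = 164, but d(x,y) + d(y,z) = (5² + 4²) + (5² + 4²) = 41 + 41 = 82. Since 164 > 82, the triangle inequality is violated. (Note: √d, the ordinary Euclidean distance, IS a metric.)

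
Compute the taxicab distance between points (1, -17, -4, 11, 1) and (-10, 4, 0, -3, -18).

Σ|x_i - y_i| = |1 - (-10)| + |-17 - 4| + |-4 - 0| + |11 - (-3)| + |1 - (-18)| = 11 + 21 + 4 + 14 + 19 = 69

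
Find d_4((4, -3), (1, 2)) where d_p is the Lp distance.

(Σ|x_i - y_i|^4)^(1/4) = (|4 - 1|^4 + |-3 - 2|^4)^(1/4)
= (3^4 + 5^4)^(1/4) = (81 + 625)^(1/4) = (706)^(1/4) ≈ 5.1547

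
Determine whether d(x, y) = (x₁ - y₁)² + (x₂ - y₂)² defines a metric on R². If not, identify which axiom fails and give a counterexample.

No. The squared Euclidean distance fails the triangle inequality. Counterexample: x = (0, 0), y = (4, 1), z = (8, 2). d(x,z) = 8² + 2² = 68, but d(x,y) + d(y,z) = (4² + 1²) + (4² + 1²) = 17 + 17 = 34. Since 68 > 34, the triangle inequality is violated. (Note: √d, the ordinary Euclidean distance, IS a metric.)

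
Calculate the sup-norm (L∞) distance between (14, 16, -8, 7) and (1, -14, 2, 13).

max(|x_i - y_i|) = max(|14 - 1|, |16 - (-14)|, |-8 - 2|, |7 - 13|) = max(13, 30, 10, 6) = 30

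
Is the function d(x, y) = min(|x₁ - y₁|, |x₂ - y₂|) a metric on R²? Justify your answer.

No. d fails identity of indiscernibles: take x = (-5, 0) and y = (-5, 4). Then d(x,y) = min(|-5 - (-5)|, |0 - 4|) = min(0, 4) = 0, yet x ≠ y.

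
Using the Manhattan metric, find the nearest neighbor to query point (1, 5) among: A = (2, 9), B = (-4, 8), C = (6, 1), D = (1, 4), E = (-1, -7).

Distances: d(A) = 5, d(B) = 8, d(C) = 9, d(D) = 1, d(E) = 14. Nearest: D = (1, 4) with distance 1.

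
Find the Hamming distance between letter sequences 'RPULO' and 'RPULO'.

Differing positions: none. Hamming distance = 0.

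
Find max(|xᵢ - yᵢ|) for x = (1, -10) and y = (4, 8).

max(|x_i - y_i|) = max(|1 - 4|, |-10 - 8|) = max(3, 18) = 18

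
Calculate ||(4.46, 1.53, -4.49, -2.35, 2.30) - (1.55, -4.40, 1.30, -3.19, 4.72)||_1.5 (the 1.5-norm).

(Σ|x_i - y_i|^1.5)^(1/1.5) = (|4.46 - 1.55|^1.5 + |1.53 - (-4.4)|^1.5 + |-4.49 - 1.3|^1.5 + |-2.35 - (-3.19)|^1.5 + |2.3 - 4.72|^1.5)^(1/1.5)
= (2.91^1.5 + 5.93^1.5 + 5.79^1.5 + 0.84^1.5 + 2.42^1.5)^(1/1.5) ≈ (4.9641 + 14.4405 + 13.9321 + 0.7699 + 3.7646)^(1/1.5) = (37.8712)^(1/1.5) ≈ 11.2773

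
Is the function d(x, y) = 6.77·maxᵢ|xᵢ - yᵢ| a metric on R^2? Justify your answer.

Yes. The L∞ (Chebyshev) norm induces a metric on R^2, and multiplying a metric by a positive constant 6.77 > 0 preserves all four axioms: non-negativity (6.77·||x-y|| ≥ 0), identity (6.77·||x-y|| = 0 ⟺ ||x-y|| = 0 ⟺ x = y), symmetry (||x-y|| = ||y-x||), and the triangle inequality (6.77·||x-z|| ≤ 6.77·||x-y|| + 6.77·||y-z||). So d is a metric.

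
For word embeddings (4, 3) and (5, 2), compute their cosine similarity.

With u = (4, 3), v = (5, 2):
u·v = 4·5 + 3·2 = 20 + 6 = 26.
|u| = √(4² + 3²) = √25, |v| = √(5² + 2²) = √29, so |u||v| = √(25·29) = √725.
cos θ = (u·v)/(|u||v|) = 26/√725 ≈ 0.9656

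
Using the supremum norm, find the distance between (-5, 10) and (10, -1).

max(|x_i - y_i|) = max(|-5 - 10|, |10 - (-1)|) = max(15, 11) = 15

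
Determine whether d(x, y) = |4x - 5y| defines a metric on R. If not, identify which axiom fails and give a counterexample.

No. d fails symmetry: d(4, 8) = |4·4 - 5·8| = |-24| = 24, but d(8, 4) = |4·8 - 5·4| = |12| = 12. Since 24 ≠ 12, d(x,y) ≠ d(y,x) in general.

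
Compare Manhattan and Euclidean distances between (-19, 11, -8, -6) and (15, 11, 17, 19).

L1 = |-19 - 15| + |11 - 11| + |-8 - 17| + |-6 - 19| = 34 + 0 + 25 + 25 = 84
L2 = √(34² + 0² + 25² + 25²) = √2406 ≈ 49.051
L1 ≥ L2 always (equality iff movement is along one axis); L1 > L2 here.
Ratio L1/L2 = 84/√2406 ≈ 1.7125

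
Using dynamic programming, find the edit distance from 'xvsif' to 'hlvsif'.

Let D[i][j] be the edit distance between the first i characters of 'xvsif' and the first j characters of 'hlvsif', with D[i][0] = i, D[0][j] = j, and D[i][j] = D[i-1][j-1] if the characters match, else 1 + min(D[i-1][j], D[i][j-1], D[i-1][j-1]). Filling the table (rows: prefixes of 'xvsif', columns: prefixes of 'hlvsif'):
     ε  h  l  v  s  i  f
  ε  0  1  2  3  4  5  6
  x  1  1  2  3  4  5  6
  v  2  2  2  2  3  4  5
  s  3  3  3  3  2  3  4
  i  4  4  4  4  3  2  3
  f  5  5  5  5  4  3  2
The bottom-right entry gives D[5][6] = 2, so no sequence of fewer than 2 edits works. Backtracking through the table gives one optimal edit sequence (2 edits):
  xvsif → hxvsif (ins h @1)
  hxvsif → hlvsif (sub x→l @2)
Edit distance = 2.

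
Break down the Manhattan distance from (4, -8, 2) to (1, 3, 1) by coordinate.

Σ|x_i - y_i| = |4 - 1| + |-8 - 3| + |2 - 1| = 3 + 11 + 1 = 15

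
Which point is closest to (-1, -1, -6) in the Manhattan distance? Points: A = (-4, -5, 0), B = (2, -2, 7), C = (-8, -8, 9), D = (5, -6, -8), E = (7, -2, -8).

Distances: d(A) = 13, d(B) = 17, d(C) = 29, d(D) = 13, d(E) = 11. Nearest: E = (7, -2, -8) with distance 11.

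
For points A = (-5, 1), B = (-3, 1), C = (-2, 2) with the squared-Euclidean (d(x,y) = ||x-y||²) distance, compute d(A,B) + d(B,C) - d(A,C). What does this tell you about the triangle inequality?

d(A,B) = 2² + 0² = 4, d(B,C) = 1² + 1² = 2, d(A,C) = 3² + 1² = 10.
d(A,B) + d(B,C) - d(A,C) = 4 + 2 - 10 = 6 - 10 = -4. This is < 0, so the triangle inequality FAILS for these points (squared-Euclidean is not a metric).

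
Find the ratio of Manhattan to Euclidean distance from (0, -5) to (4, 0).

L1 = |0 - 4| + |-5 - 0| = 4 + 5 = 9
L2 = √(4² + 5²) = √41 ≈ 6.4031
L1 ≥ L2 always (equality iff movement is along one axis); L1 > L2 here.
Ratio L1/L2 = 9/√41 ≈ 1.4056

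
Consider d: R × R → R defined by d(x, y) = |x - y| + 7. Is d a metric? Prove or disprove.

No. d fails identity of indiscernibles (specifically d(x,x) = 0): d(-6, -6) = |-6 - (-6)| + 7 = 0 + 7 = 7 ≠ 0.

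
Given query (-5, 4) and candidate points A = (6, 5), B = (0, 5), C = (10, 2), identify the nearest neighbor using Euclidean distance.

Distances: d(A) ≈ 11.0454, d(B) ≈ 5.099, d(C) ≈ 15.1327. Nearest: B = (0, 5) with distance 5.099.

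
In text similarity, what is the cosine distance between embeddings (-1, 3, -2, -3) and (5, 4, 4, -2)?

With u = (-1, 3, -2, -3), v = (5, 4, 4, -2):
u·v = (-1)·5 + 3·4 + (-2)·4 + (-3)·(-2) = (-5) + 12 + (-8) + 6 = 5.
|u| = √((-1)² + 3² + (-2)² + (-3)²) = √23, |v| = √(5² + 4² + 4² + (-2)²) = √61, so |u||v| = √(23·61) = √1403.
cos θ = (u·v)/(|u||v|) = 5/√1403 ≈ 0.1335
Cosine distance = 1 - cos θ ≈ 1 - 0.1335 = 0.8665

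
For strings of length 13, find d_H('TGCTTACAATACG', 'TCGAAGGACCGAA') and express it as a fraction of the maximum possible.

Differing positions: 2, 3, 4, 5, 6, 7, 9, 10, 11, 12, 13. Hamming distance = 11. The maximum possible Hamming distance for length-13 strings is 13, so d_H/13 = 11/13 ≈ 0.8462.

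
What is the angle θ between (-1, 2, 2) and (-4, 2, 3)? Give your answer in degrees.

With u = (-1, 2, 2), v = (-4, 2, 3):
u·v = (-1)·(-4) + 2·2 + 2·3 = 4 + 4 + 6 = 14.
|u| = √((-1)² + 2² + 2²) = √9, |v| = √((-4)² + 2² + 3²) = √29, so |u||v| = √(9·29) = √261.
cos θ = (u·v)/(|u||v|) = 14/√261 ≈ 0.866578
θ = arccos(0.866578) ≈ 29.94°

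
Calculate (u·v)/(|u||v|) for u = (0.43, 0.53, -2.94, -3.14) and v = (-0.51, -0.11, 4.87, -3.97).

With u = (0.43, 0.53, -2.94, -3.14), v = (-0.51, -0.11, 4.87, -3.97):
u·v = 0.43·(-0.51) + 0.53·(-0.11) + (-2.94)·4.87 + (-3.14)·(-3.97) = (-0.2193) + (-0.0583) + (-14.3178) + 12.4658 = -2.1296.
|u| = √(0.43² + 0.53² + (-2.94)² + (-3.14)²) = √(0.1849 + 0.2809 + 8.6436 + 9.8596) = √18.969, |v| = √((-0.51)² + (-0.11)² + 4.87² + (-3.97)²) = √(0.2601 + 0.0121 + 23.7169 + 15.7609) = √39.75.
cos θ = (u·v)/(|u||v|) = -2.1296/(√18.969·√39.75) ≈ -0.0776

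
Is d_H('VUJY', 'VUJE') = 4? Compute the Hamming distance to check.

Differing positions: 4. Hamming distance = 1, so the claim that d_H = 4 is false.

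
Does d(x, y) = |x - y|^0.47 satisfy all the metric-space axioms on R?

Yes. With 0 < p = 0.47 ≤ 1, d(x,y) = |x-y|^0.47 is a metric on R. Non-negativity and symmetry are immediate; |x-y|^0.47 = 0 ⟺ |x-y| = 0 ⟺ x = y. For the triangle inequality, the function t ↦ t^0.47 is subadditive on [0,∞) when p ≤ 1, so |x-z|^0.47 ≤ (|x-y| + |y-z|)^0.47 ≤ |x-y|^0.47 + |y-z|^0.47.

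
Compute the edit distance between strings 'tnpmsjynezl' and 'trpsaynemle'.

Let D[i][j] be the edit distance between the first i characters of 'tnpmsjynezl' and the first j characters of 'trpsaynemle', with D[i][0] = i, D[0][j] = j, and D[i][j] = D[i-1][j-1] if the characters match, else 1 + min(D[i-1][j], D[i][j-1], D[i-1][j-1]). Filling the table (rows: prefixes of 'tnpmsjynezl', columns: prefixes of 'trpsaynemle'):
     ε  t  r  p  s  a  y  n  e  m  l  e
  ε  0  1  2  3  4  5  6  7  8  9 10 11
  t  1  0  1  2  3  4  5  6  7  8  9 10
  n  2  1  1  2  3  4  5  5  6  7  8  9
  p  3  2  2  1  2  3  4  5  6  7  8  9
  m  4  3  3  2  2  3  4  5  6  6  7  8
  s  5  4  4  3  2  3  4  5  6  7  7  8
  j  6  5  5  4  3  3  4  5  6  7  8  8
  y  7  6  6  5  4  4  3  4  5  6  7  8
  n  8  7  7  6  5  5  4  3  4  5  6  7
  e  9  8  8  7  6  6  5  4  3  4  5  6
  z 10  9  9  8  7  7  6  5  4  4  5  6
  l 11 10 10  9  8  8  7  6  5  5  4  5
The bottom-right entry gives D[11][11] = 5, so no sequence of fewer than 5 edits works. Backtracking through the table gives one optimal edit sequence (5 edits):
  tnpmsjynezl → trpmsjynezl (sub n→r @2)
  trpmsjynezl → trpsjynezl (del m @4)
  trpsjynezl → trpsaynezl (sub j→a @5)
  trpsaynezl → trpsayneml (sub z→m @9)
  trpsayneml → trpsaynemle (ins e @11)
Edit distance = 5.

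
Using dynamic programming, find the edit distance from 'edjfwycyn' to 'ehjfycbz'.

Let D[i][j] be the edit distance between the first i characters of 'edjfwycyn' and the first j characters of 'ehjfycbz', with D[i][0] = i, D[0][j] = j, and D[i][j] = D[i-1][j-1] if the characters match, else 1 + min(D[i-1][j], D[i][j-1], D[i-1][j-1]). Filling the table (rows: prefixes of 'edjfwycyn', columns: prefixes of 'ehjfycbz'):
     ε  e  h  j  f  y  c  b  z
  ε  0  1  2  3  4  5  6  7  8
  e  1  0  1  2  3  4  5  6  7
  d  2  1  1  2  3  4  5  6  7
  j  3  2  2  1  2  3  4  5  6
  f  4  3  3  2  1  2  3  4  5
  w  5  4  4  3  2  2  3  4  5
  y  6  5  5  4  3  2  3  4  5
  c  7  6  6  5  4  3  2  3  4
  y  8  7  7  6  5  4  3  3  4
  n  9  8  8  7  6  5  4  4  4
The bottom-right entry gives D[9][8] = 4, so no sequence of fewer than 4 edits works. Backtracking through the table gives one optimal edit sequence (4 edits):
  edjfwycyn → ehjfwycyn (sub d→h @2)
  ehjfwycyn → ehjfycyn (del w @5)
  ehjfycyn → ehjfycbn (sub y→b @7)
  ehjfycbn → ehjfycbz (sub n→z @8)
Edit distance = 4.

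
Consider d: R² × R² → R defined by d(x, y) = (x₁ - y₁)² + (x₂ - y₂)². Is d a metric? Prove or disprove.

No. The squared Euclidean distance fails the triangle inequality. Counterexample: x = (0, 0), y = (3, 4), z = (6, 8). d(x,z) = 6² + 8² = 100, but d(x,y) + d(y,z) = (3² + 4²) + (3² + 4²) = 25 + 25 = 50. Since 100 > 50, the triangle inequality is violated. (Note: √d, the ordinary Euclidean distance, IS a metric.)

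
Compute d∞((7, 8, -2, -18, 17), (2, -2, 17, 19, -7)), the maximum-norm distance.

max(|x_i - y_i|) = max(|7 - 2|, |8 - (-2)|, |-2 - 17|, |-18 - 19|, |17 - (-7)|) = max(5, 10, 19, 37, 24) = 37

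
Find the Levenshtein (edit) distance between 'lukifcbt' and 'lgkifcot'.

Let D[i][j] be the edit distance between the first i characters of 'lukifcbt' and the first j characters of 'lgkifcot', with D[i][0] = i, D[0][j] = j, and D[i][j] = D[i-1][j-1] if the characters match, else 1 + min(D[i-1][j], D[i][j-1], D[i-1][j-1]). Filling the table (rows: prefixes of 'lukifcbt', columns: prefixes of 'lgkifcot'):
     ε  l  g  k  i  f  c  o  t
  ε  0  1  2  3  4  5  6  7  8
  l  1  0  1  2  3  4  5  6  7
  u  2  1  1  2  3  4  5  6  7
  k  3  2  2  1  2  3  4  5  6
  i  4  3  3  2  1  2  3  4  5
  f  5  4  4  3  2  1  2  3  4
  c  6  5  5  4  3  2  1  2  3
  b  7  6  6  5  4  3  2  2  3
  t  8  7  7  6  5  4  3  3  2
The bottom-right entry gives D[8][8] = 2, so no sequence of fewer than 2 edits works. Backtracking through the table gives one optimal edit sequence (2 edits):
  lukifcbt → lgkifcbt (sub u→g @2)
  lgkifcbt → lgkifcot (sub b→o @7)
Edit distance = 2.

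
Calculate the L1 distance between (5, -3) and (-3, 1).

Σ|x_i - y_i| = |5 - (-3)| + |-3 - 1| = 8 + 4 = 12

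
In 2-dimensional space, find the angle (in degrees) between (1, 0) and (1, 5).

With u = (1, 0), v = (1, 5):
u·v = 1·1 + 0·5 = 1 + 0 = 1.
|u| = √(1² + 0²) = √1, |v| = √(1² + 5²) = √26, so |u||v| = √(1·26) = √26.
cos θ = (u·v)/(|u||v|) = 1/√26 ≈ 0.196116
θ = arccos(0.196116) ≈ 78.69°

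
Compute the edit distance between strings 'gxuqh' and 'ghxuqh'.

Let D[i][j] be the edit distance between the first i characters of 'gxuqh' and the first j characters of 'ghxuqh', with D[i][0] = i, D[0][j] = j, and D[i][j] = D[i-1][j-1] if the characters match, else 1 + min(D[i-1][j], D[i][j-1], D[i-1][j-1]). Filling the table (rows: prefixes of 'gxuqh', columns: prefixes of 'ghxuqh'):
     ε  g  h  x  u  q  h
  ε  0  1  2  3  4  5  6
  g  1  0  1  2  3  4  5
  x  2  1  1  1  2  3  4
  u  3  2  2  2  1  2  3
  q  4  3  3  3  2  1  2
  h  5  4  3  4  3  2  1
The bottom-right entry gives D[5][6] = 1, so no sequence of fewer than 1 edit works. Backtracking through the table gives one optimal edit sequence (1 edit):
  gxuqh → ghxuqh (ins h @2)
Edit distance = 1.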